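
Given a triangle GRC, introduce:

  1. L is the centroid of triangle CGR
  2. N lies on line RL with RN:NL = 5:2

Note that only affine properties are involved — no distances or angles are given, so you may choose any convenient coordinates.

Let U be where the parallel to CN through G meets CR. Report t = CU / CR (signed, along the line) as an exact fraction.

t = -11/5

Choose coordinates G = (0, 0), R = (1, 0), C = (0, 1).
1. L is the centroid of triangle CGR ⇒ L = (1/3, 1/3)
2. N lies on line RL with RN:NL = 5:2 ⇒ N = (11/21, 5/21)
through G parallel to CN: direction (11/21, -16/21); meets CR at U = (-11/5, 16/5)
U = C + t·(R−C) with t = -11/5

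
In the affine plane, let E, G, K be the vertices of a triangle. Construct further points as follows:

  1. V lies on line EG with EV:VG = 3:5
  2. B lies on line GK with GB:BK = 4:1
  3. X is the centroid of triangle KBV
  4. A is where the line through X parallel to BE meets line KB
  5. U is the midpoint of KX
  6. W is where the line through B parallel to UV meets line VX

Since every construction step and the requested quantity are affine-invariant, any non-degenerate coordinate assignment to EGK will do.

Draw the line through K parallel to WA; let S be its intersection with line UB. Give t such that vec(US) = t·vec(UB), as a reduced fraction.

Assign E = (0, 0), G = (1, 0), K = (0, 1) — the answer is frame-independent, so this choice is without loss of generality.
1. V lies on line EG with EV:VG = 3:5 ⇒ V = (3/8, 0)
2. B lies on line GK with GB:BK = 4:1 ⇒ B = (1/5, 4/5)
3. X is the centroid of triangle KBV ⇒ X = (23/120, 3/5)
4. A is where the line through X parallel to BE meets line KB ⇒ A = (7/30, 23/30)
5. U is the midpoint of KX ⇒ U = (23/240, 4/5)
6. W is where the line through B parallel to UV meets line VX ⇒ W = (-43/120, 12/5)
through K parallel to WA: direction (71/120, -49/30); meets UB at S = (71/980, 4/5)
S = U + t·(B−U) with t = -11/49

t = -11/49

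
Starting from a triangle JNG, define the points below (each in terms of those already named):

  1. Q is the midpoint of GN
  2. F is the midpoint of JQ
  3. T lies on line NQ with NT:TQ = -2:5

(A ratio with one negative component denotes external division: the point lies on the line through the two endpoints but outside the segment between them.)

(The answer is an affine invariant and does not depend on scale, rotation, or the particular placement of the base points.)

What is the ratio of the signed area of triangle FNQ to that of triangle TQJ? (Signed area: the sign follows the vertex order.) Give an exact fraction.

[FNQ]:[TQJ] = 3/10

Set J = (0, 0), N = (1, 0), G = (0, 1); any affine frame gives the same invariant.
1. Q is the midpoint of GN ⇒ Q = (1/2, 1/2)
2. F is the midpoint of JQ ⇒ F = (1/4, 1/4)
3. T lies on line NQ with NT:TQ = -2:5 ⇒ T = (4/3, -1/3)
2·[FNQ] = 1/4, 2·[TQJ] = 5/6
[FNQ]:[TQJ] = 1/4:5/6 = 3/10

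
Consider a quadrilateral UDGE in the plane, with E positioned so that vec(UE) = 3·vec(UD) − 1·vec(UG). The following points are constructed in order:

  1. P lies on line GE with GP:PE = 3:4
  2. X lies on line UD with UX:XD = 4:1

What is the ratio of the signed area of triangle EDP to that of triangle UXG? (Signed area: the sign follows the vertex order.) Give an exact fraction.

Work in coordinates with U = (0, 0), D = (1, 0), G = (0, 1), E = (3, -1).
1. P lies on line GE with GP:PE = 3:4 ⇒ P = (9/7, 1/7)
2. X lies on line UD with UX:XD = 4:1 ⇒ X = (4/5, 0)
2·[EDP] = -4/7, 2·[UXG] = 4/5
[EDP]:[UXG] = -4/7:4/5 = -5/7

[EDP]:[UXG] = -5/7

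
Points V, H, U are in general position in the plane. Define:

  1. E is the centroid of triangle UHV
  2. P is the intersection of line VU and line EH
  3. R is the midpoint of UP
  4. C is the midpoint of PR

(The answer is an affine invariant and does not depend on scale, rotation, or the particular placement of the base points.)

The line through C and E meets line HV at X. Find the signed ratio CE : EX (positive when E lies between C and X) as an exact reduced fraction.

Set V = (0, 0), H = (1, 0), U = (0, 1); any affine frame gives the same invariant.
1. E is the centroid of triangle UHV ⇒ E = (1/3, 1/3)
2. P is the intersection of line VU and line EH ⇒ P = (0, 1/2)
3. R is the midpoint of UP ⇒ R = (0, 3/4)
4. C is the midpoint of PR ⇒ C = (0, 5/8)
line CE meets HV at X = (5/7, 0)
E = C + t·(X−C) with t = 7/15, so CE:EX = 7/15:8/15

CE:EX = 7/8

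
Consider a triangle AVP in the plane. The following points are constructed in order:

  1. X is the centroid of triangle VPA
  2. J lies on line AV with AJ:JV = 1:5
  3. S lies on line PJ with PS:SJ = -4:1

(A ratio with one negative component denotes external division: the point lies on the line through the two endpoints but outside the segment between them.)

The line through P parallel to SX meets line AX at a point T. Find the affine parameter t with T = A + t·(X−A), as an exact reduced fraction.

t = -3/5

Set A = (0, 0), V = (1, 0), P = (0, 1); any affine frame gives the same invariant.
1. X is the centroid of triangle VPA ⇒ X = (1/3, 1/3)
2. J lies on line AV with AJ:JV = 1:5 ⇒ J = (1/6, 0)
3. S lies on line PJ with PS:SJ = -4:1 ⇒ S = (2/9, -1/3)
through P parallel to SX: direction (1/9, 2/3); meets AX at T = (-1/5, -1/5)
T = A + t·(X−A) with t = -3/5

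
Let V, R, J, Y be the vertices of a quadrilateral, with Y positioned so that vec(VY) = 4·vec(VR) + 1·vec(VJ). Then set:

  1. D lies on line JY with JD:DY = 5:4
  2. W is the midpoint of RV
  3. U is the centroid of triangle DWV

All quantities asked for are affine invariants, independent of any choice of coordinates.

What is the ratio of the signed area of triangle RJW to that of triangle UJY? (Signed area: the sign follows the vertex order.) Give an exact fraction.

[RJW]:[UJY] = -3/16

Work in coordinates with V = (0, 0), R = (1, 0), J = (0, 1), Y = (4, 1).
1. D lies on line JY with JD:DY = 5:4 ⇒ D = (20/9, 1)
2. W is the midpoint of RV ⇒ W = (1/2, 0)
3. U is the centroid of triangle DWV ⇒ U = (49/54, 1/3)
2·[RJW] = 1/2, 2·[UJY] = -8/3
[RJW]:[UJY] = 1/2:-8/3 = -3/16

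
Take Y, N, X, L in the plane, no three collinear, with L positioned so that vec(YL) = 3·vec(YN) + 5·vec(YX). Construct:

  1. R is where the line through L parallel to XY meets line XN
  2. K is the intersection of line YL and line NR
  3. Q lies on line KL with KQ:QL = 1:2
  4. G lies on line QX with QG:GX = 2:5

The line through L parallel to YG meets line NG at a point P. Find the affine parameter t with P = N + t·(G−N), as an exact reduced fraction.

Work in coordinates with Y = (0, 0), N = (1, 0), X = (0, 1), L = (3, 5).
1. R is where the line through L parallel to XY meets line XN ⇒ R = (3, -2)
2. K is the intersection of line YL and line NR ⇒ K = (3/8, 5/8)
3. Q lies on line KL with KQ:QL = 1:2 ⇒ Q = (5/4, 25/12)
4. G lies on line QX with QG:GX = 2:5 ⇒ G = (25/28, 149/84)
through L parallel to YG: direction (25/28, 149/84); meets NG at P = (563/596, 11/12)
P = N + t·(G−N) with t = 77/149

t = 77/149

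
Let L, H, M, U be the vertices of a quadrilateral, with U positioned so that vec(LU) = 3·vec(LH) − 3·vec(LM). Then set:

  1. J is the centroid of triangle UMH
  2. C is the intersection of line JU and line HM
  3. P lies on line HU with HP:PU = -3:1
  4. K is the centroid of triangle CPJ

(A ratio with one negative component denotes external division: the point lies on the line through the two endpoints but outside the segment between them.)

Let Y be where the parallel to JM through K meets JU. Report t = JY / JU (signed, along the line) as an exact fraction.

Set L = (0, 0), H = (1, 0), M = (0, 1), U = (3, -3); any affine frame gives the same invariant.
1. J is the centroid of triangle UMH ⇒ J = (4/3, -2/3)
2. C is the intersection of line JU and line HM ⇒ C = (1/2, 1/2)
3. P lies on line HU with HP:PU = -3:1 ⇒ P = (4, -9/2)
4. K is the centroid of triangle CPJ ⇒ K = (35/18, -14/9)
through K parallel to JM: direction (-4/3, 5/3); meets JU at Y = (13/6, -11/6)
Y = J + t·(U−J) with t = 1/2

t = 1/2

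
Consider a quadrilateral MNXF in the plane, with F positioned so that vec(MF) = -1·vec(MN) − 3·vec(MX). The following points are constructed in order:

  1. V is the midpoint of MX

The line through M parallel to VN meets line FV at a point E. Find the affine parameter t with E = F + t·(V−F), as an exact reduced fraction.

t = 7/8

Choose coordinates M = (0, 0), N = (1, 0), X = (0, 1), F = (-1, -3).
1. V is the midpoint of MX ⇒ V = (0, 1/2)
through M parallel to VN: direction (1, -1/2); meets FV at E = (-1/8, 1/16)
E = F + t·(V−F) with t = 7/8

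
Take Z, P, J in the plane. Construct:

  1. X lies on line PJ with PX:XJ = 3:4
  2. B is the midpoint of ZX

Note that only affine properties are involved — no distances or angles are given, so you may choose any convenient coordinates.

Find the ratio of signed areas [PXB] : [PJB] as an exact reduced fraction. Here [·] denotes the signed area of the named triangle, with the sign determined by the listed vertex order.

Choose coordinates Z = (0, 0), P = (1, 0), J = (0, 1).
1. X lies on line PJ with PX:XJ = 3:4 ⇒ X = (4/7, 3/7)
2. B is the midpoint of ZX ⇒ B = (2/7, 3/14)
2·[PXB] = 3/14, 2·[PJB] = 1/2
[PXB]:[PJB] = 3/14:1/2 = 3/7

[PXB]:[PJB] = 3/7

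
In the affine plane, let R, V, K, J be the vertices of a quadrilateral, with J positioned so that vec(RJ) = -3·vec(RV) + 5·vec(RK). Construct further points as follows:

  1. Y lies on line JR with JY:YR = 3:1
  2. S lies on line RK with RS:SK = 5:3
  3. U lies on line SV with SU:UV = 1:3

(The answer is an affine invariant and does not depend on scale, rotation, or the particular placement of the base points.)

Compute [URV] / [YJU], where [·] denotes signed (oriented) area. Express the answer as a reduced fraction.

[URV]:[YJU] = -4/17

Choose coordinates R = (0, 0), V = (1, 0), K = (0, 1), J = (-3, 5).
1. Y lies on line JR with JY:YR = 3:1 ⇒ Y = (-3/4, 5/4)
2. S lies on line RK with RS:SK = 5:3 ⇒ S = (0, 5/8)
3. U lies on line SV with SU:UV = 1:3 ⇒ U = (1/4, 15/32)
2·[URV] = 15/32, 2·[YJU] = -255/128
[URV]:[YJU] = 15/32:-255/128 = -4/17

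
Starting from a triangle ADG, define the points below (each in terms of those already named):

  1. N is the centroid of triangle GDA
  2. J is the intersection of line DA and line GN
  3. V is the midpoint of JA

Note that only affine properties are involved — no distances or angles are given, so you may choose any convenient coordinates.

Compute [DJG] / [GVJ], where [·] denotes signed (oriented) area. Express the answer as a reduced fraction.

Set A = (0, 0), D = (1, 0), G = (0, 1); any affine frame gives the same invariant.
1. N is the centroid of triangle GDA ⇒ N = (1/3, 1/3)
2. J is the intersection of line DA and line GN ⇒ J = (1/2, 0)
3. V is the midpoint of JA ⇒ V = (1/4, 0)
2·[DJG] = -1/2, 2·[GVJ] = 1/4
[DJG]:[GVJ] = -1/2:1/4 = -2

[DJG]:[GVJ] = -2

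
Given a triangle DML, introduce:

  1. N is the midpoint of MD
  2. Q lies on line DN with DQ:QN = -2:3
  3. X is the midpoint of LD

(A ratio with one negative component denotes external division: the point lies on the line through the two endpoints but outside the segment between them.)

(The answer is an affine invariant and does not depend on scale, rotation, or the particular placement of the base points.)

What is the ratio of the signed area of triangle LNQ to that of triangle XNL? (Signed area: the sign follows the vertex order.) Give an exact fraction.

[LNQ]:[XNL] = -6

Choose coordinates D = (0, 0), M = (1, 0), L = (0, 1).
1. N is the midpoint of MD ⇒ N = (1/2, 0)
2. Q lies on line DN with DQ:QN = -2:3 ⇒ Q = (-1, 0)
3. X is the midpoint of LD ⇒ X = (0, 1/2)
2·[LNQ] = -3/2, 2·[XNL] = 1/4
[LNQ]:[XNL] = -3/2:1/4 = -6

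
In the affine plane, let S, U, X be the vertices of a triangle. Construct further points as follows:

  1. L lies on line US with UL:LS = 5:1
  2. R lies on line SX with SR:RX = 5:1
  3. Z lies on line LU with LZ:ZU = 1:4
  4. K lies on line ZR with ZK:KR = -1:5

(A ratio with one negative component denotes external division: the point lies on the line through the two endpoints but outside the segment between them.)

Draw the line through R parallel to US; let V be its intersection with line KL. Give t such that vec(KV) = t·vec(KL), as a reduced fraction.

t = 5

Set S = (0, 0), U = (1, 0), X = (0, 1); any affine frame gives the same invariant.
1. L lies on line US with UL:LS = 5:1 ⇒ L = (1/6, 0)
2. R lies on line SX with SR:RX = 5:1 ⇒ R = (0, 5/6)
3. Z lies on line LU with LZ:ZU = 1:4 ⇒ Z = (1/3, 0)
4. K lies on line ZR with ZK:KR = -1:5 ⇒ K = (5/12, -5/24)
through R parallel to US: direction (-1, 0); meets KL at V = (-5/6, 5/6)
V = K + t·(L−K) with t = 5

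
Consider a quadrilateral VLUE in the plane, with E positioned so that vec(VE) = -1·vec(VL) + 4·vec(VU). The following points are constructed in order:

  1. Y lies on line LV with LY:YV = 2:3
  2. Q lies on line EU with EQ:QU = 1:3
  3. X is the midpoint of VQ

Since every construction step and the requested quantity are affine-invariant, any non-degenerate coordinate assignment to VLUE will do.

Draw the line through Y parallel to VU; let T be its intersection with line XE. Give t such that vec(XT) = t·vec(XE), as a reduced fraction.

t = -39/25

Choose coordinates V = (0, 0), L = (1, 0), U = (0, 1), E = (-1, 4).
1. Y lies on line LV with LY:YV = 2:3 ⇒ Y = (3/5, 0)
2. Q lies on line EU with EQ:QU = 1:3 ⇒ Q = (-3/4, 13/4)
3. X is the midpoint of VQ ⇒ X = (-3/8, 13/8)
through Y parallel to VU: direction (0, 1); meets XE at T = (3/5, -52/25)
T = X + t·(E−X) with t = -39/25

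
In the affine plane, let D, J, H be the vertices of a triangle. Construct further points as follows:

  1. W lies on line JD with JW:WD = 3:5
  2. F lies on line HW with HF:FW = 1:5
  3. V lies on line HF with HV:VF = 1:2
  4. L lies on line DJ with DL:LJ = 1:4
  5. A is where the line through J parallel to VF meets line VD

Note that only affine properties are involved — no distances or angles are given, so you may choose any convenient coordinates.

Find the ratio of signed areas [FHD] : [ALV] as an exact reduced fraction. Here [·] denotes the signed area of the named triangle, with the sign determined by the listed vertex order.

[FHD]:[ALV] = -125/136

Choose coordinates D = (0, 0), J = (1, 0), H = (0, 1).
1. W lies on line JD with JW:WD = 3:5 ⇒ W = (5/8, 0)
2. F lies on line HW with HF:FW = 1:5 ⇒ F = (5/48, 5/6)
3. V lies on line HF with HV:VF = 1:2 ⇒ V = (5/144, 17/18)
4. L lies on line DJ with DL:LJ = 1:4 ⇒ L = (1/5, 0)
5. A is where the line through J parallel to VF meets line VD ⇒ A = (1/18, 68/45)
2·[FHD] = 5/48, 2·[ALV] = -17/150
[FHD]:[ALV] = 5/48:-17/150 = -125/136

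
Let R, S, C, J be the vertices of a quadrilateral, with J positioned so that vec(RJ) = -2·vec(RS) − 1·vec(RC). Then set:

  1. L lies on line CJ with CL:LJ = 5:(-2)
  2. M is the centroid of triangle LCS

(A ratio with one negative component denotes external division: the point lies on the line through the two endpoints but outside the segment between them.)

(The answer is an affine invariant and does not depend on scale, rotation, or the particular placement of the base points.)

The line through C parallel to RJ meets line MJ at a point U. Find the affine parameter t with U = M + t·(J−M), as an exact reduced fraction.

t = 19

Assign R = (0, 0), S = (1, 0), C = (0, 1), J = (-2, -1) — the answer is frame-independent, so this choice is without loss of generality.
1. L lies on line CJ with CL:LJ = 5:(-2) ⇒ L = (-10/3, -7/3)
2. M is the centroid of triangle LCS ⇒ M = (-7/9, -4/9)
through C parallel to RJ: direction (-2, -1); meets MJ at U = (-24, -11)
U = M + t·(J−M) with t = 19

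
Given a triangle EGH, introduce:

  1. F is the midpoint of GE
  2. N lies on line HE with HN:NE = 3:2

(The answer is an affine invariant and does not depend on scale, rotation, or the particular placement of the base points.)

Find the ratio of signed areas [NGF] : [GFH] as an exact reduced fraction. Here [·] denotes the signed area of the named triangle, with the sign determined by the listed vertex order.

Work in coordinates with E = (0, 0), G = (1, 0), H = (0, 1).
1. F is the midpoint of GE ⇒ F = (1/2, 0)
2. N lies on line HE with HN:NE = 3:2 ⇒ N = (0, 2/5)
2·[NGF] = -1/5, 2·[GFH] = -1/2
[NGF]:[GFH] = -1/5:-1/2 = 2/5

[NGF]:[GFH] = 2/5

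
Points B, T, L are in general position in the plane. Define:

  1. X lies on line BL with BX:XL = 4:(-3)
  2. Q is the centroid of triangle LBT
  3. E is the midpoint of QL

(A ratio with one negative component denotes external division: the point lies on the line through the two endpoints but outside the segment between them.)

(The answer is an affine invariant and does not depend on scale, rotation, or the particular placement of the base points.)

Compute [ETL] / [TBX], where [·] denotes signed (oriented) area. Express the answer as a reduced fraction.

Set B = (0, 0), T = (1, 0), L = (0, 1); any affine frame gives the same invariant.
1. X lies on line BL with BX:XL = 4:(-3) ⇒ X = (0, 4)
2. Q is the centroid of triangle LBT ⇒ Q = (1/3, 1/3)
3. E is the midpoint of QL ⇒ E = (1/6, 2/3)
2·[ETL] = 1/6, 2·[TBX] = -4
[ETL]:[TBX] = 1/6:-4 = -1/24

[ETL]:[TBX] = -1/24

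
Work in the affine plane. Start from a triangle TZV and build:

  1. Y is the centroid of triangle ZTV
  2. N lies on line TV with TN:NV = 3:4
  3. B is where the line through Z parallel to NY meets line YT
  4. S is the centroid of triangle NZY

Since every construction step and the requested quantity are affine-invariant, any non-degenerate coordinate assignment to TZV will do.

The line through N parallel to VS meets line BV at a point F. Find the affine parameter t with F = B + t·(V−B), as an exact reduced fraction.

t = -7/17

Choose coordinates T = (0, 0), Z = (1, 0), V = (0, 1).
1. Y is the centroid of triangle ZTV ⇒ Y = (1/3, 1/3)
2. N lies on line TV with TN:NV = 3:4 ⇒ N = (0, 3/7)
3. B is where the line through Z parallel to NY meets line YT ⇒ B = (2/9, 2/9)
4. S is the centroid of triangle NZY ⇒ S = (4/9, 16/63)
through N parallel to VS: direction (4/9, -47/63); meets BV at F = (16/51, -5/51)
F = B + t·(V−B) with t = -7/17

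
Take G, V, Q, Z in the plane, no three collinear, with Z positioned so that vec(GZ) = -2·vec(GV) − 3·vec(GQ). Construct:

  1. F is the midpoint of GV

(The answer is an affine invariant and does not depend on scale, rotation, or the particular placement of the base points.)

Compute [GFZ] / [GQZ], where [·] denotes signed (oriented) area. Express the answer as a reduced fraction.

Choose coordinates G = (0, 0), V = (1, 0), Q = (0, 1), Z = (-2, -3).
1. F is the midpoint of GV ⇒ F = (1/2, 0)
2·[GFZ] = -3/2, 2·[GQZ] = 2
[GFZ]:[GQZ] = -3/2:2 = -3/4

[GFZ]:[GQZ] = -3/4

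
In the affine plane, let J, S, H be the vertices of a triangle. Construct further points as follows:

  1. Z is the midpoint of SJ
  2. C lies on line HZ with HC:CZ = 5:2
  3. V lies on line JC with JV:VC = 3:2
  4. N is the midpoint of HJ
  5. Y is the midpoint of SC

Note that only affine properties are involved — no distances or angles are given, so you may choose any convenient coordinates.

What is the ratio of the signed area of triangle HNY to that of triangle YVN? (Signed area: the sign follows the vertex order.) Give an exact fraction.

[HNY]:[YVN] = -95/41

Set J = (0, 0), S = (1, 0), H = (0, 1); any affine frame gives the same invariant.
1. Z is the midpoint of SJ ⇒ Z = (1/2, 0)
2. C lies on line HZ with HC:CZ = 5:2 ⇒ C = (5/14, 2/7)
3. V lies on line JC with JV:VC = 3:2 ⇒ V = (3/14, 6/35)
4. N is the midpoint of HJ ⇒ N = (0, 1/2)
5. Y is the midpoint of SC ⇒ Y = (19/28, 1/7)
2·[HNY] = 19/56, 2·[YVN] = -41/280
[HNY]:[YVN] = 19/56:-41/280 = -95/41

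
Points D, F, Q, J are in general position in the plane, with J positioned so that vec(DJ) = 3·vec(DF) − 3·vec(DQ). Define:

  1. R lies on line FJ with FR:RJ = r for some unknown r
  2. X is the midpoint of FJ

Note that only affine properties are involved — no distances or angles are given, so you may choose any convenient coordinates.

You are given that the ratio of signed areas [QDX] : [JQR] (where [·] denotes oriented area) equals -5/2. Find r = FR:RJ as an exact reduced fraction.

Assign D = (0, 0), F = (1, 0), Q = (0, 1), J = (3, -3) — the answer is frame-independent, so this choice is without loss of generality.
1. With FR:RJ = r, write λ = r/(r+1) so R = F + λ·(J−F); R is affine-linear in λ
2. X is the midpoint of FJ ⇒ X = (2, -3/2)
Every point depending on R is an affine combination of R and λ-independent points, so each such coordinate is linear in λ; the λ² term in each signed area is a multiple of (J−F)×(J−F) = 0, so 2·[QDX] and 2·[JQR] are each linear in λ. Evaluating at λ=0 and λ=1:
  2·[QDX] = 2,   2·[JQR] = λ − 1
So [QDX]:[JQR] = (2) / (λ − 1). Setting this equal to -5/2:
  2 = -5/2·(λ − 1)  ⇒  λ = 1/5
Then r = λ/(1−λ) = (1/5)/(4/5) = 1/4. Check: with r = 1/4, R = (7/5, -3/5) and [QDX]:[JQR] = -5/2 as required.

r = 1/4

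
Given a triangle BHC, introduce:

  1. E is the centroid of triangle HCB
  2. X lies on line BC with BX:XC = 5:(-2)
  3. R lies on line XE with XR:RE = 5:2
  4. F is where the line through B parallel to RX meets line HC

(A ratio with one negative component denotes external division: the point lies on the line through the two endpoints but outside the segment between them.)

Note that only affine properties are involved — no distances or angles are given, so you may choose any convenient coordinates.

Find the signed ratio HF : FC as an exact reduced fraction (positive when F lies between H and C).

Set B = (0, 0), H = (1, 0), C = (0, 1); any affine frame gives the same invariant.
1. E is the centroid of triangle HCB ⇒ E = (1/3, 1/3)
2. X lies on line BC with BX:XC = 5:(-2) ⇒ X = (0, 5/3)
3. R lies on line XE with XR:RE = 5:2 ⇒ R = (5/21, 5/7)
4. F is where the line through B parallel to RX meets line HC ⇒ F = (-1/3, 4/3)
F = H + t·(C−H) with t = 4/3, so HF:FC = t:(1−t) = 4/3:-1/3

HF:FC = -4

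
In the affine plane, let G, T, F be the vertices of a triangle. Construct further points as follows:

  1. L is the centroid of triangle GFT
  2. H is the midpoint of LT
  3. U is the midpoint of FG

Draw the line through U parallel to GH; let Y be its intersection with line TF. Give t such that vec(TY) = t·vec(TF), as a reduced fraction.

t = 3/5

Set G = (0, 0), T = (1, 0), F = (0, 1); any affine frame gives the same invariant.
1. L is the centroid of triangle GFT ⇒ L = (1/3, 1/3)
2. H is the midpoint of LT ⇒ H = (2/3, 1/6)
3. U is the midpoint of FG ⇒ U = (0, 1/2)
through U parallel to GH: direction (2/3, 1/6); meets TF at Y = (2/5, 3/5)
Y = T + t·(F−T) with t = 3/5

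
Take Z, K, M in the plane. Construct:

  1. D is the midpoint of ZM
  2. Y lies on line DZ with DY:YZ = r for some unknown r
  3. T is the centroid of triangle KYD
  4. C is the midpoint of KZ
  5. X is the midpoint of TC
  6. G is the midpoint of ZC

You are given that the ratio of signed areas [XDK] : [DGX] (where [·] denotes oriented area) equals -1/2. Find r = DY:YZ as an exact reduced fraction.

r = -2/5

Work in coordinates with Z = (0, 0), K = (1, 0), M = (0, 1).
1. D is the midpoint of ZM ⇒ D = (0, 1/2)
2. With DY:YZ = r, write λ = r/(r+1) so Y = D + λ·(Z−D); Y is affine-linear in λ
3. T is the centroid of triangle KYD ⇒ T is an affine combination of earlier points and hence also affine-linear in λ
4. C is the midpoint of KZ ⇒ C = (1/2, 0)
5. X is the midpoint of TC ⇒ X is an affine combination of earlier points and hence also affine-linear in λ
6. G is the midpoint of ZC ⇒ G = (1/4, 0)
Every point depending on Y is an affine combination of Y and λ-independent points, so each such coordinate is linear in λ; the λ² term in each signed area is a multiple of (Z−D)×(Z−D) = 0, so 2·[XDK] and 2·[DGX] are each linear in λ. Evaluating at λ=0 and λ=1:
  2·[XDK] = -1/12·λ − 1/8,   2·[DGX] = -1/48·λ + 1/8
So [XDK]:[DGX] = (-1/12·λ − 1/8) / (-1/48·λ + 1/8). Setting this equal to -1/2:
  -1/12·λ − 1/8 = -1/2·(-1/48·λ + 1/8)  ⇒  λ = -2/3
Then r = λ/(1−λ) = (-2/3)/(5/3) = -2/5. Check: with r = -2/5, Y = (0, 5/6) and [XDK]:[DGX] = -1/2 as required.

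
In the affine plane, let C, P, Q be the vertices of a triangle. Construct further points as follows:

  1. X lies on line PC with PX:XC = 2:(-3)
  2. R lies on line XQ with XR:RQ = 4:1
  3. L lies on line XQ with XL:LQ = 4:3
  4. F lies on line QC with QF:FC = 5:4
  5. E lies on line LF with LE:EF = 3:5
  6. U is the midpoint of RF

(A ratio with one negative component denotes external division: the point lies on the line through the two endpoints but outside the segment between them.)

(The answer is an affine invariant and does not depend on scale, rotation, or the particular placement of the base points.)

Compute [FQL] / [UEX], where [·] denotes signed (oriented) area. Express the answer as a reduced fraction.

[FQL]:[UEX] = 15

Choose coordinates C = (0, 0), P = (1, 0), Q = (0, 1).
1. X lies on line PC with PX:XC = 2:(-3) ⇒ X = (3, 0)
2. R lies on line XQ with XR:RQ = 4:1 ⇒ R = (3/5, 4/5)
3. L lies on line XQ with XL:LQ = 4:3 ⇒ L = (9/7, 4/7)
4. F lies on line QC with QF:FC = 5:4 ⇒ F = (0, 4/9)
5. E lies on line LF with LE:EF = 3:5 ⇒ E = (45/56, 11/21)
6. U is the midpoint of RF ⇒ U = (3/10, 28/45)
2·[FQL] = -5/7, 2·[UEX] = -1/21
[FQL]:[UEX] = -5/7:-1/21 = 15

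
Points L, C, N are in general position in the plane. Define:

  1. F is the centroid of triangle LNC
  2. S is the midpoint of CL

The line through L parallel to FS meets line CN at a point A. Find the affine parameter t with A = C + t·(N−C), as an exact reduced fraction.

Set L = (0, 0), C = (1, 0), N = (0, 1); any affine frame gives the same invariant.
1. F is the centroid of triangle LNC ⇒ F = (1/3, 1/3)
2. S is the midpoint of CL ⇒ S = (1/2, 0)
through L parallel to FS: direction (1/6, -1/3); meets CN at A = (-1, 2)
A = C + t·(N−C) with t = 2

t = 2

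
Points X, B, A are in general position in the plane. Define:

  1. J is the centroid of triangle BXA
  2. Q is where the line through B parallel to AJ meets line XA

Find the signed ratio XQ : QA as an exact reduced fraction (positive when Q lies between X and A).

Choose coordinates X = (0, 0), B = (1, 0), A = (0, 1).
1. J is the centroid of triangle BXA ⇒ J = (1/3, 1/3)
2. Q is where the line through B parallel to AJ meets line XA ⇒ Q = (0, 2)
Q = X + t·(A−X) with t = 2, so XQ:QA = t:(1−t) = 2:-1

XQ:QA = -2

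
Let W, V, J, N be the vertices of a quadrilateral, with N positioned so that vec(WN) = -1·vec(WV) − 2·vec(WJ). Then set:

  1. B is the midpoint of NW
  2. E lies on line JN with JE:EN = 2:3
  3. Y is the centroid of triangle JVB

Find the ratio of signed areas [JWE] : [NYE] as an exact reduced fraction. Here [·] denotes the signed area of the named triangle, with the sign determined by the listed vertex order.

[JWE]:[NYE] = -4/9

Work in coordinates with W = (0, 0), V = (1, 0), J = (0, 1), N = (-1, -2).
1. B is the midpoint of NW ⇒ B = (-1/2, -1)
2. E lies on line JN with JE:EN = 2:3 ⇒ E = (-2/5, -1/5)
3. Y is the centroid of triangle JVB ⇒ Y = (1/6, 0)
2·[JWE] = -2/5, 2·[NYE] = 9/10
[JWE]:[NYE] = -2/5:9/10 = -4/9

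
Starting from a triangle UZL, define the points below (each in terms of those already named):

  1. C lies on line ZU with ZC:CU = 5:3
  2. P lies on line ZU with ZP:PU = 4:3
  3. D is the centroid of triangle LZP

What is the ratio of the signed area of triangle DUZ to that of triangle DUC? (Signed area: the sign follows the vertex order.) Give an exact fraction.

[DUZ]:[DUC] = 8/3

Work in coordinates with U = (0, 0), Z = (1, 0), L = (0, 1).
1. C lies on line ZU with ZC:CU = 5:3 ⇒ C = (3/8, 0)
2. P lies on line ZU with ZP:PU = 4:3 ⇒ P = (3/7, 0)
3. D is the centroid of triangle LZP ⇒ D = (10/21, 1/3)
2·[DUZ] = 1/3, 2·[DUC] = 1/8
[DUZ]:[DUC] = 1/3:1/8 = 8/3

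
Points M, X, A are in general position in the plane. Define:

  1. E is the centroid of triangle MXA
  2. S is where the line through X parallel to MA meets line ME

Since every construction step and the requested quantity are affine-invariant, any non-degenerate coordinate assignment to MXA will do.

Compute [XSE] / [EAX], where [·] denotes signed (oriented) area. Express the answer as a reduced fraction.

Work in coordinates with M = (0, 0), X = (1, 0), A = (0, 1).
1. E is the centroid of triangle MXA ⇒ E = (1/3, 1/3)
2. S is where the line through X parallel to MA meets line ME ⇒ S = (1, 1)
2·[XSE] = 2/3, 2·[EAX] = -1/3
[XSE]:[EAX] = 2/3:-1/3 = -2

[XSE]:[EAX] = -2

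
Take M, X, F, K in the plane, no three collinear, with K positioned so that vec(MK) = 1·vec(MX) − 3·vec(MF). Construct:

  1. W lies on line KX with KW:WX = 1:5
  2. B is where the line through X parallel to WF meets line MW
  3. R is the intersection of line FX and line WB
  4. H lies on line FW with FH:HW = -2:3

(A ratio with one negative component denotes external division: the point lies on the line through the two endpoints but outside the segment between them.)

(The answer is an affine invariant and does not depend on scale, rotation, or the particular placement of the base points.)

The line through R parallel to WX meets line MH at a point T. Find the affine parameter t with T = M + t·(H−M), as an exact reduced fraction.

t = 1/3

Assign M = (0, 0), X = (1, 0), F = (0, 1), K = (1, -3) — the answer is frame-independent, so this choice is without loss of generality.
1. W lies on line KX with KW:WX = 1:5 ⇒ W = (1, -5/2)
2. B is where the line through X parallel to WF meets line MW ⇒ B = (7/2, -35/4)
3. R is the intersection of line FX and line WB ⇒ R = (-2/3, 5/3)
4. H lies on line FW with FH:HW = -2:3 ⇒ H = (-2, 8)
through R parallel to WX: direction (0, 5/2); meets MH at T = (-2/3, 8/3)
T = M + t·(H−M) with t = 1/3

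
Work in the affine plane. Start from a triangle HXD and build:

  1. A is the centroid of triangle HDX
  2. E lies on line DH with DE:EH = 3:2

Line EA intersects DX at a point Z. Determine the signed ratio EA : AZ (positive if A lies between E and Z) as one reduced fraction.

Set H = (0, 0), X = (1, 0), D = (0, 1); any affine frame gives the same invariant.
1. A is the centroid of triangle HDX ⇒ A = (1/3, 1/3)
2. E lies on line DH with DE:EH = 3:2 ⇒ E = (0, 2/5)
line EA meets DX at Z = (3/4, 1/4)
A = E + t·(Z−E) with t = 4/9, so EA:AZ = 4/9:5/9

EA:AZ = 4/5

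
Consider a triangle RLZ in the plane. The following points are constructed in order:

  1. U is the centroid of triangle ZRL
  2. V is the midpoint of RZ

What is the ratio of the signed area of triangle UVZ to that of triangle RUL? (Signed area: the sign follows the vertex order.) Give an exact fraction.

Choose coordinates R = (0, 0), L = (1, 0), Z = (0, 1).
1. U is the centroid of triangle ZRL ⇒ U = (1/3, 1/3)
2. V is the midpoint of RZ ⇒ V = (0, 1/2)
2·[UVZ] = -1/6, 2·[RUL] = -1/3
[UVZ]:[RUL] = -1/6:-1/3 = 1/2

[UVZ]:[RUL] = 1/2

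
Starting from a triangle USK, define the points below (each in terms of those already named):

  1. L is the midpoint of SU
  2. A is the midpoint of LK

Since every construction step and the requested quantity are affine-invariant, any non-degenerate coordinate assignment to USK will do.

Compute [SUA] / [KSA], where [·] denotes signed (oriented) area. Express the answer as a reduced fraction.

Work in coordinates with U = (0, 0), S = (1, 0), K = (0, 1).
1. L is the midpoint of SU ⇒ L = (1/2, 0)
2. A is the midpoint of LK ⇒ A = (1/4, 1/2)
2·[SUA] = -1/2, 2·[KSA] = -1/4
[SUA]:[KSA] = -1/2:-1/4 = 2

[SUA]:[KSA] = 2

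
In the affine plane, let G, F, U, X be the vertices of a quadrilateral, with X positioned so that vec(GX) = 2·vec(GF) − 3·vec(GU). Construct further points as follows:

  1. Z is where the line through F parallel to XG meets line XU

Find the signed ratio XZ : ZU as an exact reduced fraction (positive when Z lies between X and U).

Choose coordinates G = (0, 0), F = (1, 0), U = (0, 1), X = (2, -3).
1. Z is where the line through F parallel to XG meets line XU ⇒ Z = (-1, 3)
Z = X + t·(U−X) with t = 3/2, so XZ:ZU = t:(1−t) = 3/2:-1/2

XZ:ZU = -3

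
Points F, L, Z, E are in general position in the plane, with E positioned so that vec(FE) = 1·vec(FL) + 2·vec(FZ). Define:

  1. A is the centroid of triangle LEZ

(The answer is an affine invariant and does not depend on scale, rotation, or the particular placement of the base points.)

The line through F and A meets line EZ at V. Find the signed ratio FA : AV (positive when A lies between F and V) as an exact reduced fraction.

FA:AV = 1/2

Choose coordinates F = (0, 0), L = (1, 0), Z = (0, 1), E = (1, 2).
1. A is the centroid of triangle LEZ ⇒ A = (2/3, 1)
line FA meets EZ at V = (2, 3)
A = F + t·(V−F) with t = 1/3, so FA:AV = 1/3:2/3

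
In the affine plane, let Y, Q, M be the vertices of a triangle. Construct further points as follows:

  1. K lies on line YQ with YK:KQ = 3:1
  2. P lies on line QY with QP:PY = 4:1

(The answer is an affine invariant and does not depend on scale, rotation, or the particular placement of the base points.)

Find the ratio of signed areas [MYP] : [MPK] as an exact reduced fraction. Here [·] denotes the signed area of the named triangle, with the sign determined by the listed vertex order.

[MYP]:[MPK] = 4/11

Assign Y = (0, 0), Q = (1, 0), M = (0, 1) — the answer is frame-independent, so this choice is without loss of generality.
1. K lies on line YQ with YK:KQ = 3:1 ⇒ K = (3/4, 0)
2. P lies on line QY with QP:PY = 4:1 ⇒ P = (1/5, 0)
2·[MYP] = 1/5, 2·[MPK] = 11/20
[MYP]:[MPK] = 1/5:11/20 = 4/11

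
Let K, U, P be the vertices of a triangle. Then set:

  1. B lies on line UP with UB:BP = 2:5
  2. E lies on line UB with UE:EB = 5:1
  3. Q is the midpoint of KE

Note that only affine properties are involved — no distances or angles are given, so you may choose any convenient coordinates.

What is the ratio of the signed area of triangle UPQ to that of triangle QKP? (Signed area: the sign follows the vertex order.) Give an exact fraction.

[UPQ]:[QKP] = -21/16

Choose coordinates K = (0, 0), U = (1, 0), P = (0, 1).
1. B lies on line UP with UB:BP = 2:5 ⇒ B = (5/7, 2/7)
2. E lies on line UB with UE:EB = 5:1 ⇒ E = (16/21, 5/21)
3. Q is the midpoint of KE ⇒ Q = (8/21, 5/42)
2·[UPQ] = 1/2, 2·[QKP] = -8/21
[UPQ]:[QKP] = 1/2:-8/21 = -21/16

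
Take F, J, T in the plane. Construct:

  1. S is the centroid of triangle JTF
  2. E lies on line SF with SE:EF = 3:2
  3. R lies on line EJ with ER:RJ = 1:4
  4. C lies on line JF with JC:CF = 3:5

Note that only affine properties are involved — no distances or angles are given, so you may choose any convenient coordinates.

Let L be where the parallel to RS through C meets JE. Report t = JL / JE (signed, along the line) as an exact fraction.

t = 17/40

Choose coordinates F = (0, 0), J = (1, 0), T = (0, 1).
1. S is the centroid of triangle JTF ⇒ S = (1/3, 1/3)
2. E lies on line SF with SE:EF = 3:2 ⇒ E = (2/15, 2/15)
3. R lies on line EJ with ER:RJ = 1:4 ⇒ R = (23/75, 8/75)
4. C lies on line JF with JC:CF = 3:5 ⇒ C = (5/8, 0)
through C parallel to RS: direction (2/75, 17/75); meets JE at L = (379/600, 17/300)
L = J + t·(E−J) with t = 17/40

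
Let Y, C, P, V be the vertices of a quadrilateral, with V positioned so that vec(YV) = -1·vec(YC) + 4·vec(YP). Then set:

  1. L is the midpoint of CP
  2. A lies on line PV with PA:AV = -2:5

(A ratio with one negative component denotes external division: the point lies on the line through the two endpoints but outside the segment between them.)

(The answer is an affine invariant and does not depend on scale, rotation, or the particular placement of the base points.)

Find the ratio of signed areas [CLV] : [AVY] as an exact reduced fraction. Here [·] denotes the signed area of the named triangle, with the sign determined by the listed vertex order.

[CLV]:[AVY] = -3/5

Assign Y = (0, 0), C = (1, 0), P = (0, 1), V = (-1, 4) — the answer is frame-independent, so this choice is without loss of generality.
1. L is the midpoint of CP ⇒ L = (1/2, 1/2)
2. A lies on line PV with PA:AV = -2:5 ⇒ A = (2/3, -1)
2·[CLV] = -1, 2·[AVY] = 5/3
[CLV]:[AVY] = -1:5/3 = -3/5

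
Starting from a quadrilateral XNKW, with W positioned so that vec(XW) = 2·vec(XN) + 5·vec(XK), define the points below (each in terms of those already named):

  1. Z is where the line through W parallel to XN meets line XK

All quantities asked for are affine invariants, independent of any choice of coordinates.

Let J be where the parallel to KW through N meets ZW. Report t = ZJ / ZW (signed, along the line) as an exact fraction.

t = 7/4

Assign X = (0, 0), N = (1, 0), K = (0, 1), W = (2, 5) — the answer is frame-independent, so this choice is without loss of generality.
1. Z is where the line through W parallel to XN meets line XK ⇒ Z = (0, 5)
through N parallel to KW: direction (2, 4); meets ZW at J = (7/2, 5)
J = Z + t·(W−Z) with t = 7/4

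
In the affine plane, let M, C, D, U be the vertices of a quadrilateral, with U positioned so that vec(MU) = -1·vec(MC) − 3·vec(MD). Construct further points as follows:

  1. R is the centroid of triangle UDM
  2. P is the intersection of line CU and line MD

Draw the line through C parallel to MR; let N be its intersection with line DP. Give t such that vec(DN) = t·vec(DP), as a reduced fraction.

t = 6/5

Set M = (0, 0), C = (1, 0), D = (0, 1), U = (-1, -3); any affine frame gives the same invariant.
1. R is the centroid of triangle UDM ⇒ R = (-1/3, -2/3)
2. P is the intersection of line CU and line MD ⇒ P = (0, -3/2)
through C parallel to MR: direction (-1/3, -2/3); meets DP at N = (0, -2)
N = D + t·(P−D) with t = 6/5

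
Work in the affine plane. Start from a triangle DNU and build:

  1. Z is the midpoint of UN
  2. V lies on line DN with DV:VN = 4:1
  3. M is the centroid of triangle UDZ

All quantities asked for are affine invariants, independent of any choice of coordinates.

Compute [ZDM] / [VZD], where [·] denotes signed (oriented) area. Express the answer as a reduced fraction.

[ZDM]:[VZD] = -5/12

Assign D = (0, 0), N = (1, 0), U = (0, 1) — the answer is frame-independent, so this choice is without loss of generality.
1. Z is the midpoint of UN ⇒ Z = (1/2, 1/2)
2. V lies on line DN with DV:VN = 4:1 ⇒ V = (4/5, 0)
3. M is the centroid of triangle UDZ ⇒ M = (1/6, 1/2)
2·[ZDM] = -1/6, 2·[VZD] = 2/5
[ZDM]:[VZD] = -1/6:2/5 = -5/12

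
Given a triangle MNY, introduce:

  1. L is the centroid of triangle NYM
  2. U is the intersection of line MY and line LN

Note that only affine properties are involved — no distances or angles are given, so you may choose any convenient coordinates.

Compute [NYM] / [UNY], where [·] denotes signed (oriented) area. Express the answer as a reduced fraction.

[NYM]:[UNY] = 2

Assign M = (0, 0), N = (1, 0), Y = (0, 1) — the answer is frame-independent, so this choice is without loss of generality.
1. L is the centroid of triangle NYM ⇒ L = (1/3, 1/3)
2. U is the intersection of line MY and line LN ⇒ U = (0, 1/2)
2·[NYM] = 1, 2·[UNY] = 1/2
[NYM]:[UNY] = 1:1/2 = 2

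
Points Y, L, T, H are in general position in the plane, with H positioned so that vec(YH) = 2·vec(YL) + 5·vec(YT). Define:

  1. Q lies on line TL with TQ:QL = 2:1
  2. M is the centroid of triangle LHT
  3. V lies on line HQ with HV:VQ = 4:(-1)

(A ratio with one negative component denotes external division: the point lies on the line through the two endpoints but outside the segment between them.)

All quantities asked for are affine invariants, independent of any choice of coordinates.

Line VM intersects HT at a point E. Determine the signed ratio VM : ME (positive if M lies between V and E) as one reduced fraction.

VM:ME = 5/3

Assign Y = (0, 0), L = (1, 0), T = (0, 1), H = (2, 5) — the answer is frame-independent, so this choice is without loss of generality.
1. Q lies on line TL with TQ:QL = 2:1 ⇒ Q = (2/3, 1/3)
2. M is the centroid of triangle LHT ⇒ M = (1, 2)
3. V lies on line HQ with HV:VQ = 4:(-1) ⇒ V = (2/9, -11/9)
line VM meets HT at E = (22/15, 59/15)
M = V + t·(E−V) with t = 5/8, so VM:ME = 5/8:3/8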